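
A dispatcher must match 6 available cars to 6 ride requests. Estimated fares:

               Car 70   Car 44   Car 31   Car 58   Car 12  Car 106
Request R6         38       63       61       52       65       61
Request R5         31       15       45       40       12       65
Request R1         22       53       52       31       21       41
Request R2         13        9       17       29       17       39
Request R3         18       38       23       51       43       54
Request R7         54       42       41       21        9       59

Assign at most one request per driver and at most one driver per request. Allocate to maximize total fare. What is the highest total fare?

Max total: $307

Optimal: Car 70→Request R7 ($54), Car 44→Request R1 ($53), Car 31→Request R5 ($45), Car 58→Request R3 ($51), Car 12→Request R6 ($65), Car 106→Request R2 ($39) — total 54+53+45+51+65+39 = $307.
Max-entry greedy (repeatedly take the single best remaining cell) gives $305, worse by 2.
Swapping Car 70↔Car 12 (Car 70→Request R6 $38, Car 12→Request R7 $9) loses 72.
Every other assignment is strictly worse.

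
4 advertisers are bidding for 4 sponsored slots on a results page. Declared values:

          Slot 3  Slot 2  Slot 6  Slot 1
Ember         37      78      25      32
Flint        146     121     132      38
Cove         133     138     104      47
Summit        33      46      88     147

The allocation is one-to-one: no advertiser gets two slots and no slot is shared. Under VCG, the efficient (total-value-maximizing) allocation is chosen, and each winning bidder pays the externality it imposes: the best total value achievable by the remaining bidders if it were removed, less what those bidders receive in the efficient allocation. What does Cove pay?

Cove pays $14.

Efficient allocation: Ember→Slot 2 ($78), Flint→Slot 6 ($132), Cove→Slot 3 ($133), Summit→Slot 1 ($147); total welfare W = $490.
Cove receives Slot 3 at value $133, so the others get W − 133 = $357.
Without Cove: best allocation of the remaining 3 bidders over all 4 slots is Ember→Slot 2 ($78), Flint→Slot 3 ($146), Summit→Slot 1 ($147), total $371.
VCG payment = (others' best without Cove) − (others' welfare with Cove) = 371 − 357 = $14.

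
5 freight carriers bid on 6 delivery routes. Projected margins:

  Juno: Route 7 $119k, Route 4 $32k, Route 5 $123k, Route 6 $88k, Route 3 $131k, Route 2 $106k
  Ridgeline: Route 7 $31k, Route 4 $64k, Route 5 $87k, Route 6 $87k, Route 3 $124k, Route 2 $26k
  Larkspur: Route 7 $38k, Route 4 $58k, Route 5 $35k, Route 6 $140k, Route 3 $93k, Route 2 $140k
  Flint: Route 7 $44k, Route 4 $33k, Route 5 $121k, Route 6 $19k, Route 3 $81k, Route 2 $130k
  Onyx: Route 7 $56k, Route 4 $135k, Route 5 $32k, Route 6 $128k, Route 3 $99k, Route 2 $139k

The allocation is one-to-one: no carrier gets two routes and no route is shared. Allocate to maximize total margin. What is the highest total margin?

Treat this as an assignment problem: match each carrier to one route.
Optimal: Juno→Route 5 ($123k), Ridgeline→Route 3 ($124k), Larkspur→Route 6 ($140k), Flint→Route 2 ($130k), Onyx→Route 4 ($135k) — total 123+124+140+130+135 = $652k.
Column-greedy (each route in turn goes to its best remaining carrier) gives $639k, worse by 13.
Checked against all permutations: $652k is optimal.

Max total: $652k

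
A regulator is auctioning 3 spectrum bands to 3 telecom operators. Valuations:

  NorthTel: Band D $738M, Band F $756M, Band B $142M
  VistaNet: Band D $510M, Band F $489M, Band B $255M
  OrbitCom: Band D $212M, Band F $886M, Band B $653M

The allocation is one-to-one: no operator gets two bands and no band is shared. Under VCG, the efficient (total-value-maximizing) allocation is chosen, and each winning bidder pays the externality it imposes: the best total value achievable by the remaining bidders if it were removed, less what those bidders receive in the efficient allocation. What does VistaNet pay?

Efficient allocation: NorthTel→Band F ($756M), VistaNet→Band D ($510M), OrbitCom→Band B ($653M); total welfare W = $1919M.
VistaNet receives Band D at value $510M, so the others get W − 510 = $1409M.
Without VistaNet: best allocation of the remaining 2 bidders over all 3 bands is NorthTel→Band D ($738M), OrbitCom→Band F ($886M), total $1624M.
VCG payment = (others' best without VistaNet) − (others' welfare with VistaNet) = 1624 − 1409 = $215M.

VistaNet pays $215M.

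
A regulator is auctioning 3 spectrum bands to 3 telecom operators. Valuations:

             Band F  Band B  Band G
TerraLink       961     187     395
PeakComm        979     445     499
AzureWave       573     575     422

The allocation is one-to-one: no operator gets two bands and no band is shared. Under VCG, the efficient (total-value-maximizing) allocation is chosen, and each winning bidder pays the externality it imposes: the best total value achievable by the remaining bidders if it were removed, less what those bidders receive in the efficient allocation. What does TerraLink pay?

TerraLink pays $480M.

Efficient allocation: TerraLink→Band F ($961M), PeakComm→Band G ($499M), AzureWave→Band B ($575M); total welfare W = $2035M.
TerraLink receives Band F at value $961M, so the others get W − 961 = $1074M.
Without TerraLink: best allocation of the remaining 2 bidders over all 3 bands is PeakComm→Band F ($979M), AzureWave→Band B ($575M), total $1554M.
VCG payment = (others' best without TerraLink) − (others' welfare with TerraLink) = 1554 − 1074 = $480M.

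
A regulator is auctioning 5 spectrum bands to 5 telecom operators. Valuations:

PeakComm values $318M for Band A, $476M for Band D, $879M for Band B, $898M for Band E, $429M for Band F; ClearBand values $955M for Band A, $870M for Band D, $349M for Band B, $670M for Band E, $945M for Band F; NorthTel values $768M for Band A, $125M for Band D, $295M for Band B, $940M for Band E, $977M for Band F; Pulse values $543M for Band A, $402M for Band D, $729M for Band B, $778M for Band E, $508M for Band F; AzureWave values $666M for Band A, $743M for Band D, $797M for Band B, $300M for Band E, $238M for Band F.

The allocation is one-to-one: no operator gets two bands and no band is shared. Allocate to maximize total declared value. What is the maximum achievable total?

Max total: $4332M

Optimal: PeakComm→Band B ($879M), ClearBand→Band A ($955M), NorthTel→Band F ($977M), Pulse→Band E ($778M), AzureWave→Band D ($743M) — total 879+955+977+778+743 = $4332M.
Row-greedy (each operator in turn takes its best remaining band) gives $4302M, worse by 30.
Swapping AzureWave↔Pulse (AzureWave→Band E $300M, Pulse→Band D $402M) loses 819.
No other one-to-one assignment exceeds $4332M.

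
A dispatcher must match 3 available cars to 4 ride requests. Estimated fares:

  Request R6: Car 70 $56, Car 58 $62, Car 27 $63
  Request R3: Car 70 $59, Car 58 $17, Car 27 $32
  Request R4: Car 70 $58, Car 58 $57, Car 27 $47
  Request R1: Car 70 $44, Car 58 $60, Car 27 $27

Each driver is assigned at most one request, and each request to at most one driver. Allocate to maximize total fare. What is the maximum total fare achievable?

Maximum total: $182

Optimal: Car 70→Request R3 ($59), Car 58→Request R1 ($60), Car 27→Request R6 ($63) — total 59+60+63 = $182.
Row-greedy (each driver in turn takes its best remaining request) gives $168, worse by 14.
Every other assignment is strictly worse.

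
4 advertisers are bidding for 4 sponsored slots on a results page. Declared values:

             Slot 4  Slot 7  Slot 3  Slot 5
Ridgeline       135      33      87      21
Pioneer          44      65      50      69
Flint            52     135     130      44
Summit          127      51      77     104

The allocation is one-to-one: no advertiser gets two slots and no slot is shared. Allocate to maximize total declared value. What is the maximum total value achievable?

Max total: $434

Optimal: Ridgeline→Slot 4 ($135), Pioneer→Slot 7 ($65), Flint→Slot 3 ($130), Summit→Slot 5 ($104) — total 135+65+130+104 = $434.
Row-greedy (each advertiser in turn takes its best remaining slot) gives $416, worse by 18.
Next-best assignment: Ridgeline→Slot 4, Pioneer→Slot 3, Flint→Slot 7, Summit→Slot 5 = $424.
Swapping Summit↔Flint (Summit→Slot 3 $77, Flint→Slot 5 $44) loses 113.
Every other assignment is strictly worse.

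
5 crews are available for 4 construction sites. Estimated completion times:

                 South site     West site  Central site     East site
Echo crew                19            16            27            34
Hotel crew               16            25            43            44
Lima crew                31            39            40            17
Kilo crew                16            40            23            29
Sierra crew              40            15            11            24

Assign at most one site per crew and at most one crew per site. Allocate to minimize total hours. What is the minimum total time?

This is the linear assignment problem.
Optimal: Hotel crew→South site (16 hours), Echo crew→West site (16 hours), Sierra crew→Central site (11 hours), Lima crew→East site (17 hours) — total 16+16+11+17 = 60 hours.
No other one-to-one assignment undercuts 60 hours.

Minimum total: 60 hours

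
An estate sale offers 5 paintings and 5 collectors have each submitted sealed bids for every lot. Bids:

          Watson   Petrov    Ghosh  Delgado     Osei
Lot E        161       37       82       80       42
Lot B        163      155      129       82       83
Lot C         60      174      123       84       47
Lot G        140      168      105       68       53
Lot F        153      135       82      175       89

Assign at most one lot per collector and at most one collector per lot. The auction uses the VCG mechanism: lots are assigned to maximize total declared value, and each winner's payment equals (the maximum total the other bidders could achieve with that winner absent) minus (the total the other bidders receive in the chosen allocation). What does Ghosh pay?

Ghosh pays $6.

Efficient allocation: Watson→Lot E ($161), Petrov→Lot G ($168), Ghosh→Lot C ($123), Delgado→Lot F ($175), Osei→Lot B ($83); total welfare W = $710.
Ghosh receives Lot C at value $123, so the others get W − 123 = $587.
Without Ghosh: best allocation of the remaining 4 bidders over all 5 lots is Watson→Lot E ($161), Petrov→Lot C ($174), Delgado→Lot F ($175), Osei→Lot B ($83), total $593.
VCG payment = (others' best without Ghosh) − (others' welfare with Ghosh) = 593 − 587 = $6.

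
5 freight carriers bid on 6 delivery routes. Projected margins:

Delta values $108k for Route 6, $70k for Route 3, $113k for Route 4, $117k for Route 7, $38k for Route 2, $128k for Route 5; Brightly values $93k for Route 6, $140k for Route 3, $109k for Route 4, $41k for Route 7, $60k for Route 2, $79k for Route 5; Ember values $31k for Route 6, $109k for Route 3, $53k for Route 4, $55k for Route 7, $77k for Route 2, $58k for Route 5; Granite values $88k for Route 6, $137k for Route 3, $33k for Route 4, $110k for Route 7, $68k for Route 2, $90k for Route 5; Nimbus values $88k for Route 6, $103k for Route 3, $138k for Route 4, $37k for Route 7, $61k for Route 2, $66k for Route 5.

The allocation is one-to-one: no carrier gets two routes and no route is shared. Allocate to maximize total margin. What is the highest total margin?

Optimal: Delta→Route 5 ($128k), Brightly→Route 3 ($140k), Ember→Route 2 ($77k), Granite→Route 7 ($110k), Nimbus→Route 4 ($138k) — total 128+140+77+110+138 = $593k.
Column-greedy (each route in turn goes to its best remaining carrier) gives $573k, worse by 20.
Next-best assignment: Delta→Route 5, Brightly→Route 6, Ember→Route 3, Granite→Route 7, Nimbus→Route 4 = $578k.
Swapping Brightly↔Granite (Brightly→Route 7 $41k, Granite→Route 3 $137k) loses 72.
No other one-to-one assignment exceeds $593k.

Max total: $593k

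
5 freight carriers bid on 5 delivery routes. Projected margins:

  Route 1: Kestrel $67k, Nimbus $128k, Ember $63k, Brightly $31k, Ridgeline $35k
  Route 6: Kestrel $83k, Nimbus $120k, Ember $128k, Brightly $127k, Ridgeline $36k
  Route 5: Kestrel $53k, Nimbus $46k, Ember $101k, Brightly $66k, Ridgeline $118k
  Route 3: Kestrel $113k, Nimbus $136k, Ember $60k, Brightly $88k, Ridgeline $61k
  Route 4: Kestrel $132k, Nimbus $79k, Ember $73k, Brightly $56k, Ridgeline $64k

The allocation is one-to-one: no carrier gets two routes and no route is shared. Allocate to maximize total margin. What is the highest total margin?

Max total: $594k

This is the linear assignment problem.
Optimal: Kestrel→Route 4 ($132k), Nimbus→Route 1 ($128k), Ember→Route 6 ($128k), Brightly→Route 3 ($88k), Ridgeline→Route 5 ($118k) — total 132+128+128+88+118 = $594k.
Row-greedy (each carrier in turn takes its best remaining route) gives $497k, worse by 97.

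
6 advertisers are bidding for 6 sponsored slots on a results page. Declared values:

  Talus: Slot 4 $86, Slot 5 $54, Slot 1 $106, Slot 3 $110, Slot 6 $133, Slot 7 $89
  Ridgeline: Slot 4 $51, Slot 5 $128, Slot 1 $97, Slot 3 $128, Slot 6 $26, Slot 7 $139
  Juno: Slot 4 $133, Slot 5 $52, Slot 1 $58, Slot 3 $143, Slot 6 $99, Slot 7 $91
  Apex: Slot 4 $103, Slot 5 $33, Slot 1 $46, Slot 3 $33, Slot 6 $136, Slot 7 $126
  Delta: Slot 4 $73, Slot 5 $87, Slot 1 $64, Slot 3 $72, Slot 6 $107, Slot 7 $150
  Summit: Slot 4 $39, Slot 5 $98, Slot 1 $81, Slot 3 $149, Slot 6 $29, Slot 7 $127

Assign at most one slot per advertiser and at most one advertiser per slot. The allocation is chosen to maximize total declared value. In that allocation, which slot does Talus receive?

Talus receives Slot 1.

Optimal: Talus→Slot 1 ($106), Ridgeline→Slot 5 ($128), Juno→Slot 4 ($133), Apex→Slot 6 ($136), Delta→Slot 7 ($150), Summit→Slot 3 ($149) — total 106+128+133+136+150+149 = $802.
Row-greedy (each advertiser in turn takes its best remaining slot) gives $686, worse by 116.
Next-best assignment: Talus→Slot 1, Ridgeline→Slot 3, Juno→Slot 4, Apex→Slot 6, Delta→Slot 7, Summit→Slot 5 = $751.
Swapping Summit↔Apex (Summit→Slot 6 $29, Apex→Slot 3 $33) loses 223.
Talus's own top slot is Slot 6 ($133), but forcing Talus→Slot 6 and reassigning the rest optimally gives only $739 — worse by 63.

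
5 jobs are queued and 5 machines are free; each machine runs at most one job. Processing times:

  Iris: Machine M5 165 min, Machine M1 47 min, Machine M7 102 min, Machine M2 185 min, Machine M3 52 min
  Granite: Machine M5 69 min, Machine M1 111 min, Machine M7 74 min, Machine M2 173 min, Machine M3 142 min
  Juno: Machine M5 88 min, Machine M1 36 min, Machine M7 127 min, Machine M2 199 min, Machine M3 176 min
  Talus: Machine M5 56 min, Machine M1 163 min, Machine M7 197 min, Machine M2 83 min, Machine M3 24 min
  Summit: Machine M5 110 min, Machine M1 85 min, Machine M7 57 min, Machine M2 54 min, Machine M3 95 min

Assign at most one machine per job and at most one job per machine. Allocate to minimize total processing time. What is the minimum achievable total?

Min total: 272 min

Optimal: Iris→Machine M3 (52 min), Granite→Machine M7 (74 min), Juno→Machine M1 (36 min), Talus→Machine M5 (56 min), Summit→Machine M2 (54 min) — total 52+74+36+56+54 = 272 min.
No other one-to-one assignment undercuts 272 min.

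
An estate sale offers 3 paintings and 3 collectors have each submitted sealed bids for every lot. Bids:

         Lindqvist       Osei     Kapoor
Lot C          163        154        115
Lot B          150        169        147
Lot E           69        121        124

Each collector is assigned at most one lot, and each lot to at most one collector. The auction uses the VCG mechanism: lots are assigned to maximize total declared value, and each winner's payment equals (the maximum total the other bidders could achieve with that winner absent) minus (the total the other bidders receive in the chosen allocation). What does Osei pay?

Efficient allocation: Lindqvist→Lot C ($163), Osei→Lot B ($169), Kapoor→Lot E ($124); total welfare W = $456.
Osei receives Lot B at value $169, so the others get W − 169 = $287.
Without Osei: best allocation of the remaining 2 bidders over all 3 lots is Lindqvist→Lot C ($163), Kapoor→Lot B ($147), total $310.
VCG payment = (others' best without Osei) − (others' welfare with Osei) = 310 − 287 = $23.

Osei pays $23.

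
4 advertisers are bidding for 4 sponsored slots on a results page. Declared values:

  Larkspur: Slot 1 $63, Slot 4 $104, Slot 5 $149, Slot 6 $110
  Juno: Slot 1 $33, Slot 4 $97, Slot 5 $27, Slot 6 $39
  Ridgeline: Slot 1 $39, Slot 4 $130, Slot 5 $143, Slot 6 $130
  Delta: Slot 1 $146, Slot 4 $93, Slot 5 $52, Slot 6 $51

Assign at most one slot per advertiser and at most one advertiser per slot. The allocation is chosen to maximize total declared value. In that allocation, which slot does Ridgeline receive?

Ridgeline receives Slot 6.

Optimal: Larkspur→Slot 5 ($149), Juno→Slot 4 ($97), Ridgeline→Slot 6 ($130), Delta→Slot 1 ($146) — total 149+97+130+146 = $522.
Max-entry greedy (repeatedly take the single best remaining cell) gives $464, worse by 58.
Swapping Delta↔Juno (Delta→Slot 4 $93, Juno→Slot 1 $33) loses 117.
Checked against all permutations: $522 is optimal.
Ridgeline's own top slot is Slot 5 ($143), but forcing Ridgeline→Slot 5 and reassigning the rest optimally gives only $496 — worse by 26.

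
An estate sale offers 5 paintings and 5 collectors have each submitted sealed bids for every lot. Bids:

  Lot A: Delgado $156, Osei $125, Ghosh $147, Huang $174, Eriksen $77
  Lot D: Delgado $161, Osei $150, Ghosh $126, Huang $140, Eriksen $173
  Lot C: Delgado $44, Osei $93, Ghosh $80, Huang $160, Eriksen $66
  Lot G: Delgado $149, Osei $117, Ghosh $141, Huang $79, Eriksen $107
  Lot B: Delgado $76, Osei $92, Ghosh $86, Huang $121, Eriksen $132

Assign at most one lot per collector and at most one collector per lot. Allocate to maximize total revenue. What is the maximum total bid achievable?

Optimal: Delgado→Lot A ($156), Osei→Lot D ($150), Ghosh→Lot G ($141), Huang→Lot C ($160), Eriksen→Lot B ($132) — total 156+150+141+160+132 = $739.
Column-greedy (each lot in turn goes to its best remaining collector) gives $675, worse by 64.
Next-best assignment: Delgado→Lot G, Osei→Lot D, Ghosh→Lot A, Huang→Lot C, Eriksen→Lot B = $738.
No other one-to-one assignment exceeds $739.

Maximum total: $739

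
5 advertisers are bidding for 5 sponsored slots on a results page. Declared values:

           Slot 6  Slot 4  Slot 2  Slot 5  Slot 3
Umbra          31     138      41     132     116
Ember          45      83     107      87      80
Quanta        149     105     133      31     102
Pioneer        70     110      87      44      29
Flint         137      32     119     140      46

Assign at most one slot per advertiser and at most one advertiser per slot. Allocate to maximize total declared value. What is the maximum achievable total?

Maximum total: $622

Optimal: Umbra→Slot 3 ($116), Ember→Slot 2 ($107), Quanta→Slot 6 ($149), Pioneer→Slot 4 ($110), Flint→Slot 5 ($140) — total 116+107+149+110+140 = $622.
Row-greedy (each advertiser in turn takes its best remaining slot) gives $484, worse by 138.
Swapping Flint↔Quanta (Flint→Slot 6 $137, Quanta→Slot 5 $31) loses 121.
No other one-to-one assignment exceeds $622.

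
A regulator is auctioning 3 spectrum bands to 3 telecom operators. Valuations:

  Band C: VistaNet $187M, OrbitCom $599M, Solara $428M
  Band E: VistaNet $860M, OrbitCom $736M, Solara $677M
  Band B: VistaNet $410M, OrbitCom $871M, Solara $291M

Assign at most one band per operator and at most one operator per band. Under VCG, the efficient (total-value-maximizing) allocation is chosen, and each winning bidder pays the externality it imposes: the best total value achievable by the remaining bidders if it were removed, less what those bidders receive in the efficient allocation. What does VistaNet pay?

VistaNet pays $249M.

Efficient allocation: VistaNet→Band E ($860M), OrbitCom→Band B ($871M), Solara→Band C ($428M); total welfare W = $2159M.
VistaNet receives Band E at value $860M, so the others get W − 860 = $1299M.
Without VistaNet: best allocation of the remaining 2 bidders over all 3 bands is OrbitCom→Band B ($871M), Solara→Band E ($677M), total $1548M.
VCG payment = (others' best without VistaNet) − (others' welfare with VistaNet) = 1548 − 1299 = $249M.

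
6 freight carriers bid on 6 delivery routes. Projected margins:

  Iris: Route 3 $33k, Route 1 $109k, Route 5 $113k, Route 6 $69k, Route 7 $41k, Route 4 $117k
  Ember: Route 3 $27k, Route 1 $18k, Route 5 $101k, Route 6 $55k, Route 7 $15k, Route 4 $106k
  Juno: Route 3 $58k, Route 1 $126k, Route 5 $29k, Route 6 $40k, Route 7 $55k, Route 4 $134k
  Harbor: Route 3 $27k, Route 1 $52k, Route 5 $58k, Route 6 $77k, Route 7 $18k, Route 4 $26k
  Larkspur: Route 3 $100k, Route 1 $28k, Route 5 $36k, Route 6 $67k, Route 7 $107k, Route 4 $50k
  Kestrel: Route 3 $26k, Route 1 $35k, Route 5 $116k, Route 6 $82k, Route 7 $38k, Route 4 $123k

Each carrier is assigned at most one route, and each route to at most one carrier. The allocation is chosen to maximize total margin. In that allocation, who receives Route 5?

Ember receives Route 5.

This is the linear assignment problem.
Optimal: Iris→Route 1 ($109k), Ember→Route 5 ($101k), Juno→Route 3 ($58k), Harbor→Route 6 ($77k), Larkspur→Route 7 ($107k), Kestrel→Route 4 ($123k) — total 109+101+58+77+107+123 = $575k.
Row-greedy (each carrier in turn takes its best remaining route) gives $554k, worse by 21.
Every other assignment is strictly worse.
Ember's own top route is Route 4 ($106k), but forcing Ember→Route 4 and reassigning the rest optimally gives only $573k — worse by 2.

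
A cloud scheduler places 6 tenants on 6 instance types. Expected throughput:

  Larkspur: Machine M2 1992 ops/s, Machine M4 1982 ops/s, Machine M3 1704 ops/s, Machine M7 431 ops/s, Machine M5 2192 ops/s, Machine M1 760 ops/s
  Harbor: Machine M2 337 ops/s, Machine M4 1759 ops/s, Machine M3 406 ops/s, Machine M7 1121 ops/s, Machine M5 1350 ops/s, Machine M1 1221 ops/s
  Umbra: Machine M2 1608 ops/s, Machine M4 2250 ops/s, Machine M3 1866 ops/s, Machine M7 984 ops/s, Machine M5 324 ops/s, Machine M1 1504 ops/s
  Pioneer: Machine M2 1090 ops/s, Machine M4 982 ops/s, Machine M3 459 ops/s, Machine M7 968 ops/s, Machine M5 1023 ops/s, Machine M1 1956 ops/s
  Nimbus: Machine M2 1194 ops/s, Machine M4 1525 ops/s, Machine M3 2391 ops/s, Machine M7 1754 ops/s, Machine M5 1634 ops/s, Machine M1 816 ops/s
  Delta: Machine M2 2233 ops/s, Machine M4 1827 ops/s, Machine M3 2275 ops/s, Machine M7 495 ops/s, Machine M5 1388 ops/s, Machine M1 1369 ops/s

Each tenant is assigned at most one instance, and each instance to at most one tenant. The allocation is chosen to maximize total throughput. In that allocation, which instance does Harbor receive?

Harbor receives Machine M7.

Treat this as an assignment problem: match each tenant to one instance.
Optimal: Larkspur→Machine M5 (2192 ops/s), Harbor→Machine M7 (1121 ops/s), Umbra→Machine M4 (2250 ops/s), Pioneer→Machine M1 (1956 ops/s), Nimbus→Machine M3 (2391 ops/s), Delta→Machine M2 (2233 ops/s) — total 2192+1121+2250+1956+2391+2233 = 12143 ops/s.
Row-greedy (each tenant in turn takes its best remaining instance) gives 11760 ops/s, worse by 383.
Swapping Pioneer↔Delta (Pioneer→Machine M2 1090 ops/s, Delta→Machine M1 1369 ops/s) loses 1730.
Harbor's own top instance is Machine M4 (1759 ops/s), but forcing Harbor→Machine M4 and reassigning the rest optimally gives only 11760 ops/s — worse by 383.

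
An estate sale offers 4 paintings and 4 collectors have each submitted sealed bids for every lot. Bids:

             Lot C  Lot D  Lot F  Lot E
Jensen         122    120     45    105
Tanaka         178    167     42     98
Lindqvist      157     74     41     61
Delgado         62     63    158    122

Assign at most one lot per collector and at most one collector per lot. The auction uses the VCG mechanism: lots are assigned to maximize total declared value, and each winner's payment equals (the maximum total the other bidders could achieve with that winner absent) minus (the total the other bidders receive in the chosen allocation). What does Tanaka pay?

Efficient allocation: Jensen→Lot E ($105), Tanaka→Lot D ($167), Lindqvist→Lot C ($157), Delgado→Lot F ($158); total welfare W = $587.
Tanaka receives Lot D at value $167, so the others get W − 167 = $420.
Without Tanaka: best allocation of the remaining 3 bidders over all 4 lots is Jensen→Lot D ($120), Lindqvist→Lot C ($157), Delgado→Lot F ($158), total $435.
VCG payment = (others' best without Tanaka) − (others' welfare with Tanaka) = 435 − 420 = $15.

Tanaka pays $15.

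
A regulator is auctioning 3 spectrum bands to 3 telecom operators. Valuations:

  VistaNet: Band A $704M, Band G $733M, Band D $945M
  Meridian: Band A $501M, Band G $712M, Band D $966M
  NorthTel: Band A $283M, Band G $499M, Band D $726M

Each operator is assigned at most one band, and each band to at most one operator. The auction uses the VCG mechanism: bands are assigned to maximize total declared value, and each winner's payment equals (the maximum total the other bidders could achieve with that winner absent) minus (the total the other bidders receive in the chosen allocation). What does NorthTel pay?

NorthTel pays $29M.

Efficient allocation: VistaNet→Band A ($704M), Meridian→Band D ($966M), NorthTel→Band G ($499M); total welfare W = $2169M.
NorthTel receives Band G at value $499M, so the others get W − 499 = $1670M.
Without NorthTel: best allocation of the remaining 2 bidders over all 3 bands is VistaNet→Band G ($733M), Meridian→Band D ($966M), total $1699M.
VCG payment = (others' best without NorthTel) − (others' welfare with NorthTel) = 1699 − 1670 = $29M.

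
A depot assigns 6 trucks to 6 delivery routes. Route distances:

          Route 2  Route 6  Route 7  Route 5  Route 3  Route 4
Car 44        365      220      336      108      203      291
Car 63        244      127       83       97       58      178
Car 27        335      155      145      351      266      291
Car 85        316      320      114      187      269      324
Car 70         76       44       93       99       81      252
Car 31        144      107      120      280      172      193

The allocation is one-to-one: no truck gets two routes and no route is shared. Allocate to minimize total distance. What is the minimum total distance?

Optimal: Car 44→Route 5 (108 km), Car 63→Route 3 (58 km), Car 27→Route 6 (155 km), Car 85→Route 7 (114 km), Car 70→Route 2 (76 km), Car 31→Route 4 (193 km) — total 108+58+155+114+76+193 = 704 km.
Min-entry greedy (repeatedly take the single cheapest remaining cell) gives 759 km, worse by 55.
Next-best assignment: Car 44→Route 5, Car 63→Route 3, Car 27→Route 4, Car 85→Route 7, Car 70→Route 2, Car 31→Route 6 = 754 km.
No other one-to-one assignment undercuts 704 km.

Min total: 704 km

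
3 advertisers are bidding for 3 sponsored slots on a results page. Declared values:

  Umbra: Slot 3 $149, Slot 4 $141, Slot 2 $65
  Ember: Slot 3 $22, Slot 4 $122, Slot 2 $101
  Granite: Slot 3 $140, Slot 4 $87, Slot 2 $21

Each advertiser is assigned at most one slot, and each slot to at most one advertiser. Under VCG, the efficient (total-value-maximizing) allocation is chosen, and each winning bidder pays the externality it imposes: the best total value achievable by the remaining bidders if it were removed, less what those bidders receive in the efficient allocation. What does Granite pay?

Granite pays $29.

Efficient allocation: Umbra→Slot 4 ($141), Ember→Slot 2 ($101), Granite→Slot 3 ($140); total welfare W = $382.
Granite receives Slot 3 at value $140, so the others get W − 140 = $242.
Without Granite: best allocation of the remaining 2 bidders over all 3 slots is Umbra→Slot 3 ($149), Ember→Slot 4 ($122), total $271.
VCG payment = (others' best without Granite) − (others' welfare with Granite) = 271 − 242 = $29.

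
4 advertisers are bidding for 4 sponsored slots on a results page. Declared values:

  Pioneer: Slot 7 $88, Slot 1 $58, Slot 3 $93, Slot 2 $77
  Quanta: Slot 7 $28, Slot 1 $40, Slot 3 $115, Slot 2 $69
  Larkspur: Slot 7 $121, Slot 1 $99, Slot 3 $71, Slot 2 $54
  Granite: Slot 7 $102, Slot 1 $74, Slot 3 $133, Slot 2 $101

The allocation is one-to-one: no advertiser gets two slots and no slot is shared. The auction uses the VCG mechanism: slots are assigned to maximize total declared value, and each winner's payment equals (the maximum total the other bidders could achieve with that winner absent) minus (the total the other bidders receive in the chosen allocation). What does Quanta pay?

Efficient allocation: Pioneer→Slot 7 ($88), Quanta→Slot 3 ($115), Larkspur→Slot 1 ($99), Granite→Slot 2 ($101); total welfare W = $403.
Quanta receives Slot 3 at value $115, so the others get W − 115 = $288.
Without Quanta: best allocation of the remaining 3 bidders over all 4 slots is Pioneer→Slot 2 ($77), Larkspur→Slot 7 ($121), Granite→Slot 3 ($133), total $331.
VCG payment = (others' best without Quanta) − (others' welfare with Quanta) = 331 − 288 = $43.

Quanta pays $43.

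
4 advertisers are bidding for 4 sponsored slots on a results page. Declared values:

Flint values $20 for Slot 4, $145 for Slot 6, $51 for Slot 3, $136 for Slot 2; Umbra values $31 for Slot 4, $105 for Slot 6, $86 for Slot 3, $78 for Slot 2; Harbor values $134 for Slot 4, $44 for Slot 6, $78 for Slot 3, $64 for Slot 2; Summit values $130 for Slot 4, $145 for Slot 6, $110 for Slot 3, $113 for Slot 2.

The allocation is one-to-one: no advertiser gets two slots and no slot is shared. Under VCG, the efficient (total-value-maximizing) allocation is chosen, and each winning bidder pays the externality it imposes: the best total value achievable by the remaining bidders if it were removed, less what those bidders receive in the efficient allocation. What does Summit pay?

Summit pays $19.

Efficient allocation: Flint→Slot 2 ($136), Umbra→Slot 3 ($86), Harbor→Slot 4 ($134), Summit→Slot 6 ($145); total welfare W = $501.
Summit receives Slot 6 at value $145, so the others get W − 145 = $356.
Without Summit: best allocation of the remaining 3 bidders over all 4 slots is Flint→Slot 2 ($136), Umbra→Slot 6 ($105), Harbor→Slot 4 ($134), total $375.
VCG payment = (others' best without Summit) − (others' welfare with Summit) = 375 − 356 = $19.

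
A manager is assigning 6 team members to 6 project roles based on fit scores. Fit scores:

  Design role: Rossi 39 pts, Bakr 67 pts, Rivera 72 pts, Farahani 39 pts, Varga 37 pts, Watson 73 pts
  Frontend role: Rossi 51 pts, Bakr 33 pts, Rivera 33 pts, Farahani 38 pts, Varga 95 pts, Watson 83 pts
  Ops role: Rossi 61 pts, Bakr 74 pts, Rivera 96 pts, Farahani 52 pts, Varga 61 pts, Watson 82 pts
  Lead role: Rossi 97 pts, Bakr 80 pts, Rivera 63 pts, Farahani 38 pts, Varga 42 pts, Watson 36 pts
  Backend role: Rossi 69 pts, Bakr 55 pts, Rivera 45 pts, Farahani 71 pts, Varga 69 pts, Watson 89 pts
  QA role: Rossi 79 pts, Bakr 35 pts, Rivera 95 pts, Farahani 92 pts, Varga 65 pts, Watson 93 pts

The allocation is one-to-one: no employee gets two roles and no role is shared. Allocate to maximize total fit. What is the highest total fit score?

Maximum total: 536 pts

This is the linear assignment problem.
Optimal: Rossi→Lead role (97 pts), Bakr→Design role (67 pts), Rivera→Ops role (96 pts), Farahani→QA role (92 pts), Varga→Frontend role (95 pts), Watson→Backend role (89 pts) — total 97+67+96+92+95+89 = 536 pts.
Max-entry greedy (repeatedly take the single best remaining cell) gives 519 pts, worse by 17.
Swapping Rivera↔Farahani (Rivera→QA role 95 pts, Farahani→Ops role 52 pts) loses 41.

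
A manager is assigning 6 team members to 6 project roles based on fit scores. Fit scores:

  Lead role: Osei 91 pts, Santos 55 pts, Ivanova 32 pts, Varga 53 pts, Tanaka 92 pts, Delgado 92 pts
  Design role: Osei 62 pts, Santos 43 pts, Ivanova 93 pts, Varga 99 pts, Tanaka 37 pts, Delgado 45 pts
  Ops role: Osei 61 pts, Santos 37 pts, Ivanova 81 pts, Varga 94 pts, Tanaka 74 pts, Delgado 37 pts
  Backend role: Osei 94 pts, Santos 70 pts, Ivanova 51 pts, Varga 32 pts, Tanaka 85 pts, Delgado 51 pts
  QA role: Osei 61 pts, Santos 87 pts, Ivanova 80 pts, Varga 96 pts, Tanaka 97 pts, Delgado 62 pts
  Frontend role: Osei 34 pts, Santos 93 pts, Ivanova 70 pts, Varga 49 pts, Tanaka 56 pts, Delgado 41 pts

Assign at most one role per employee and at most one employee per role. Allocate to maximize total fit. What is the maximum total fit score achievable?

Maximum total: 563 pts

Optimal: Osei→Backend role (94 pts), Santos→Frontend role (93 pts), Ivanova→Design role (93 pts), Varga→Ops role (94 pts), Tanaka→QA role (97 pts), Delgado→Lead role (92 pts) — total 94+93+93+94+97+92 = 563 pts.
Row-greedy (each employee in turn takes its best remaining role) gives 505 pts, worse by 58.
Next-best assignment: Osei→Backend role, Santos→Frontend role, Ivanova→Ops role, Varga→Design role, Tanaka→QA role, Delgado→Lead role = 556 pts.
No other one-to-one assignment exceeds 563 pts.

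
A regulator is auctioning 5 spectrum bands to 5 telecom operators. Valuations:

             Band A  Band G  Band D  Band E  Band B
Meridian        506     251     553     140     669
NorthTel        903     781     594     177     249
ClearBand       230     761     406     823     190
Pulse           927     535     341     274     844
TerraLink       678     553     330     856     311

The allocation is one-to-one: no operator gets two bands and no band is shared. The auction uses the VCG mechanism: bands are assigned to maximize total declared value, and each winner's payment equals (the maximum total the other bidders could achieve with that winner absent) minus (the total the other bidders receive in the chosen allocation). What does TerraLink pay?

TerraLink pays $139M.

Efficient allocation: Meridian→Band D ($553M), NorthTel→Band A ($903M), ClearBand→Band G ($761M), Pulse→Band B ($844M), TerraLink→Band E ($856M); total welfare W = $3917M.
TerraLink receives Band E at value $856M, so the others get W − 856 = $3061M.
Without TerraLink: best allocation of the remaining 4 bidders over all 5 bands is Meridian→Band B ($669M), NorthTel→Band G ($781M), ClearBand→Band E ($823M), Pulse→Band A ($927M), total $3200M.
VCG payment = (others' best without TerraLink) − (others' welfare with TerraLink) = 3200 − 3061 = $139M.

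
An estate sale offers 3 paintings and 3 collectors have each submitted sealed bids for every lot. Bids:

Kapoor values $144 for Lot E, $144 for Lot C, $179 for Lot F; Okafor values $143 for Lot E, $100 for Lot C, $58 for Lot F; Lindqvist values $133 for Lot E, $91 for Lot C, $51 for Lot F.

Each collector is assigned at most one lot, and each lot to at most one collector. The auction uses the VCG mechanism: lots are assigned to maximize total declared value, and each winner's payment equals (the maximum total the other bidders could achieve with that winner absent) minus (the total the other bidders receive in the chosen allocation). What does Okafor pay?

Okafor pays $42.

Efficient allocation: Kapoor→Lot F ($179), Okafor→Lot E ($143), Lindqvist→Lot C ($91); total welfare W = $413.
Okafor receives Lot E at value $143, so the others get W − 143 = $270.
Without Okafor: best allocation of the remaining 2 bidders over all 3 lots is Kapoor→Lot F ($179), Lindqvist→Lot E ($133), total $312.
VCG payment = (others' best without Okafor) − (others' welfare with Okafor) = 312 − 270 = $42.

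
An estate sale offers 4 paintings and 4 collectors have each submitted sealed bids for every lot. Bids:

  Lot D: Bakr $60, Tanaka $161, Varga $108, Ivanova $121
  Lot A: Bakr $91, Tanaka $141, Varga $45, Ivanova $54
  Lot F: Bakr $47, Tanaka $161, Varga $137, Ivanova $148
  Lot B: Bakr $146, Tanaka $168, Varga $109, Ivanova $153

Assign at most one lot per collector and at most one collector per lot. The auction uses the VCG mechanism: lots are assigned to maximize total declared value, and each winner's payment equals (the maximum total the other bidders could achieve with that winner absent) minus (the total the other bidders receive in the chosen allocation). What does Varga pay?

Varga pays $47.

Efficient allocation: Bakr→Lot B ($146), Tanaka→Lot A ($141), Varga→Lot F ($137), Ivanova→Lot D ($121); total welfare W = $545.
Varga receives Lot F at value $137, so the others get W − 137 = $408.
Without Varga: best allocation of the remaining 3 bidders over all 4 lots is Bakr→Lot B ($146), Tanaka→Lot D ($161), Ivanova→Lot F ($148), total $455.
VCG payment = (others' best without Varga) − (others' welfare with Varga) = 455 − 408 = $47.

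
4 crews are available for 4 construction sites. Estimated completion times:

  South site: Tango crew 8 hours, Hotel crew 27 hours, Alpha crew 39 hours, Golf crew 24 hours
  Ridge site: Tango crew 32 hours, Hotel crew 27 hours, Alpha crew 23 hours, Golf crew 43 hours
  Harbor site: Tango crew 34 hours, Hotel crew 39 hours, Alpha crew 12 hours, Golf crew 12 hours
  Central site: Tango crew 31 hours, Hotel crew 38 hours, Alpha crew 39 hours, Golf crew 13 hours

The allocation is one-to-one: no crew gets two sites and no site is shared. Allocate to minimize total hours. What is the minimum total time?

Min total: 60 hours

Optimal: Tango crew→South site (8 hours), Hotel crew→Ridge site (27 hours), Alpha crew→Harbor site (12 hours), Golf crew→Central site (13 hours) — total 8+27+12+13 = 60 hours.
Column-greedy (each site in turn goes to its cheapest remaining crew) gives 81 hours, worse by 21.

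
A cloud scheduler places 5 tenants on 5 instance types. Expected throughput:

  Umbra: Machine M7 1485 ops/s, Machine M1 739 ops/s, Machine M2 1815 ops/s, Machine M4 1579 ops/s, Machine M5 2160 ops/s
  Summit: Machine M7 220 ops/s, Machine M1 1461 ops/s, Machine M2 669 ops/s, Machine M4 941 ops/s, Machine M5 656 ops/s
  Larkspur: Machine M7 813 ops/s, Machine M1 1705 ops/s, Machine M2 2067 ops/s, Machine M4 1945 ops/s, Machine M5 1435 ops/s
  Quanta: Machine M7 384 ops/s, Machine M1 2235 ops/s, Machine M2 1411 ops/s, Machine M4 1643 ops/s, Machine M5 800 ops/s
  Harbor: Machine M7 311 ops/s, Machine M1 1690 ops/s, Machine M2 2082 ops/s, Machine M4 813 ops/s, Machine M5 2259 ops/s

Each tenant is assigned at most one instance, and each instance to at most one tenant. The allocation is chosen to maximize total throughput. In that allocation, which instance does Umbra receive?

Optimal: Umbra→Machine M7 (1485 ops/s), Summit→Machine M4 (941 ops/s), Larkspur→Machine M2 (2067 ops/s), Quanta→Machine M1 (2235 ops/s), Harbor→Machine M5 (2259 ops/s) — total 1485+941+2067+2235+2259 = 8987 ops/s.
Max-entry greedy (repeatedly take the single best remaining cell) gives 8360 ops/s, worse by 627.
No other one-to-one assignment exceeds 8987 ops/s.
Umbra's own top instance is Machine M5 (2160 ops/s), but forcing Umbra→Machine M5 and reassigning the rest optimally gives only 8642 ops/s — worse by 345.

Umbra receives Machine M7.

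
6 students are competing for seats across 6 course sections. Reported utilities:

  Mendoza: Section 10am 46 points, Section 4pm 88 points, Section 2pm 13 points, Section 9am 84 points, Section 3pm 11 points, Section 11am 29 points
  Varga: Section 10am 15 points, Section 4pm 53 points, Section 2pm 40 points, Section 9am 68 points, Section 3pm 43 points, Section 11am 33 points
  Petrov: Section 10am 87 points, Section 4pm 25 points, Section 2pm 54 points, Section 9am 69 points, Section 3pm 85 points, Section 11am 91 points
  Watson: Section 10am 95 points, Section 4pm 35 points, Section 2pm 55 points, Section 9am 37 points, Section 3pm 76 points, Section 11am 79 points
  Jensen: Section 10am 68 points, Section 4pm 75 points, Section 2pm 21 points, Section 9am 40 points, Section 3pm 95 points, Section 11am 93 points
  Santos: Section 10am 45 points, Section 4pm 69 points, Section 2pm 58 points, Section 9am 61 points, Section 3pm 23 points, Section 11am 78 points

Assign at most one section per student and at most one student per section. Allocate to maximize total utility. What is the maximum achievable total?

Treat this as an assignment problem: match each student to one section.
Optimal: Mendoza→Section 4pm (88 points), Varga→Section 9am (68 points), Petrov→Section 11am (91 points), Watson→Section 10am (95 points), Jensen→Section 3pm (95 points), Santos→Section 2pm (58 points) — total 88+68+91+95+95+58 = 495 points.
Column-greedy (each section in turn goes to its best remaining student) gives 438 points, worse by 57.
Swapping Watson↔Mendoza (Watson→Section 4pm 35 points, Mendoza→Section 10am 46 points) loses 102.
No other one-to-one assignment exceeds 495 points.

Maximum total: 495 points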